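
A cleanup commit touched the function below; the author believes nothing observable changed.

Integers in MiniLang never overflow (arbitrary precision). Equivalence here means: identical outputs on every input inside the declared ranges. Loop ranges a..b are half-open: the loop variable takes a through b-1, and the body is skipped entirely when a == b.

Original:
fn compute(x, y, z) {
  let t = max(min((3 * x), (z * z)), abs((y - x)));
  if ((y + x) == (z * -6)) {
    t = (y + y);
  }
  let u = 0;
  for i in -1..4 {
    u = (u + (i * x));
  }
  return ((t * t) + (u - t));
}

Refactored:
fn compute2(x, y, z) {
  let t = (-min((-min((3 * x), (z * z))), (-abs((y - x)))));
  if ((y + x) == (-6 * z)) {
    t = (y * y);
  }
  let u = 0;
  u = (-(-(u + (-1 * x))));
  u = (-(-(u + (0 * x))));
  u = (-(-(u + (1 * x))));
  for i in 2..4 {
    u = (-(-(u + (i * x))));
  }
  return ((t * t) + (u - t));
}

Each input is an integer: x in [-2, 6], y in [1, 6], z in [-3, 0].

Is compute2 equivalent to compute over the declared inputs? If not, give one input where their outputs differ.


Not equivalent: x=-1, y=1, z=0 separates them (-3 vs -5).
compute: t := 2 | ((y + x) == (z * -6)): true | t := 2 | u := 0 | iter i=-1: | u := 1 | iter i=0: | u := 1 | iter i=1: | u := 0 | iter i=2: | u := -2 | iter i=3: | u := -5 | result -3
compute2: t := 2 | ((y + x) == (-6 * z)): true | t := 1 | u := 0 | u := 1 | u := 1 | u := 0 | iter i=2: | u := -2 | iter i=3: | u := -5 | result -5
verdict: not equivalent; witness: x=-1, y=1, z=0


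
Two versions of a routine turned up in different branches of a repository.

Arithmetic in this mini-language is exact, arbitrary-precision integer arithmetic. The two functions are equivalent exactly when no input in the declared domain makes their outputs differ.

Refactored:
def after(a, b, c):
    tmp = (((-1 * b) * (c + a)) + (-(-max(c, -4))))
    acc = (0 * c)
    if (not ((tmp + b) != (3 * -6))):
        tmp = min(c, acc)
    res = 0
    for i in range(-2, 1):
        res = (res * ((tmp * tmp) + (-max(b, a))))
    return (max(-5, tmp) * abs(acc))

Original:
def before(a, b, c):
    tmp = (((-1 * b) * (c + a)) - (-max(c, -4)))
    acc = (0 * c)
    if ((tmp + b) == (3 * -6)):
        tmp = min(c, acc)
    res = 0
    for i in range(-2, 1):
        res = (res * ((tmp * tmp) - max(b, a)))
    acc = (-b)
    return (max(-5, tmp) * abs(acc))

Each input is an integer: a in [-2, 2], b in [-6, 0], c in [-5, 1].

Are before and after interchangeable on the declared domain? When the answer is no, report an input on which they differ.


On input a=-2, b=-6, c=-5, before returns -30 while after returns 0.
verdict: not equivalent; witness: a=-2, b=-6, c=-5


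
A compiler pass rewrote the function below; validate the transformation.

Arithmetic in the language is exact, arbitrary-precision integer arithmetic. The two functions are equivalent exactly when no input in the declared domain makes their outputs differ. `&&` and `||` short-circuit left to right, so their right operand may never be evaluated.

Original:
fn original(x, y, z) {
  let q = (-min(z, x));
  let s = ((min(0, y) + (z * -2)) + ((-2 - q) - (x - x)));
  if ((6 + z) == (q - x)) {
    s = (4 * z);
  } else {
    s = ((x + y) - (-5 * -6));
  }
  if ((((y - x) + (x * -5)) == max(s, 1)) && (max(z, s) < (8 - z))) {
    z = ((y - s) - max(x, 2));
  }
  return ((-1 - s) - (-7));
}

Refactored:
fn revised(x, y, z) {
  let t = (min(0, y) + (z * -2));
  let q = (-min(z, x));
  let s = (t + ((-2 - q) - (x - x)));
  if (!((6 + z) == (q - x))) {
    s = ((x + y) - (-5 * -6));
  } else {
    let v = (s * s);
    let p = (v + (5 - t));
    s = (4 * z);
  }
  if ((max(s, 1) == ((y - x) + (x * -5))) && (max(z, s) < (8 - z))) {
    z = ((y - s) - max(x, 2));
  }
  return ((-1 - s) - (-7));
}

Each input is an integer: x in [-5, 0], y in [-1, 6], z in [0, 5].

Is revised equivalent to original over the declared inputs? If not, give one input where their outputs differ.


Changes here: statement counts differ; arithmetic usage differs; boolean connective usage differs; constant usage differs; local variable names differ; the full 288-point sweep finds no disagreement.
verdict: equivalent


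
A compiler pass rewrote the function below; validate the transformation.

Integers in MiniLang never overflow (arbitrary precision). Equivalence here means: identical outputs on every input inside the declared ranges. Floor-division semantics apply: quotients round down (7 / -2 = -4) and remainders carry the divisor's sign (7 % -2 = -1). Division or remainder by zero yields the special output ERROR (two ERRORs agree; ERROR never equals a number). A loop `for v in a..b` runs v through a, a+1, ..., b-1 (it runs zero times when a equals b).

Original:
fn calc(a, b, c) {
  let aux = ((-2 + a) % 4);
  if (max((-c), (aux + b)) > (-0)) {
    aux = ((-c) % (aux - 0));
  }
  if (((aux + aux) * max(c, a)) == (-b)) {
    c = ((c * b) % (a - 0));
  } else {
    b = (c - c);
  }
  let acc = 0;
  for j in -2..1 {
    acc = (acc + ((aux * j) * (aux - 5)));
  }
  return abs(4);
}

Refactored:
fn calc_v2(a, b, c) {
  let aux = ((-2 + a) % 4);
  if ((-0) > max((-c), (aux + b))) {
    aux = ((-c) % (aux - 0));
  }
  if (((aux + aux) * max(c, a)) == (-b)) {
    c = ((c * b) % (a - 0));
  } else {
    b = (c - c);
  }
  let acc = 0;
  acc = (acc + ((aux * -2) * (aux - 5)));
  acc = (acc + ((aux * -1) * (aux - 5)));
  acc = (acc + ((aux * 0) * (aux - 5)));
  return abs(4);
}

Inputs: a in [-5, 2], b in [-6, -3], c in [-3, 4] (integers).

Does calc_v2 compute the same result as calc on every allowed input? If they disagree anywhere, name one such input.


These are not equivalent — on a=-2, b=-6, c=-3 the outputs split (ERROR vs 4).
calc: aux = 0; (max((-c), (aux + b)) > (-0)) -> true; division by zero -> ERROR
calc_v2: aux = 0; ((-0) > max((-c), (aux + b))) -> false; (((aux + aux) * max(c, a)) == (-b)) -> false; b = 0; acc = 0; acc = 0; acc = 0; acc = 0; return 4
verdict: not equivalent; witness: a=-2, b=-6, c=-3


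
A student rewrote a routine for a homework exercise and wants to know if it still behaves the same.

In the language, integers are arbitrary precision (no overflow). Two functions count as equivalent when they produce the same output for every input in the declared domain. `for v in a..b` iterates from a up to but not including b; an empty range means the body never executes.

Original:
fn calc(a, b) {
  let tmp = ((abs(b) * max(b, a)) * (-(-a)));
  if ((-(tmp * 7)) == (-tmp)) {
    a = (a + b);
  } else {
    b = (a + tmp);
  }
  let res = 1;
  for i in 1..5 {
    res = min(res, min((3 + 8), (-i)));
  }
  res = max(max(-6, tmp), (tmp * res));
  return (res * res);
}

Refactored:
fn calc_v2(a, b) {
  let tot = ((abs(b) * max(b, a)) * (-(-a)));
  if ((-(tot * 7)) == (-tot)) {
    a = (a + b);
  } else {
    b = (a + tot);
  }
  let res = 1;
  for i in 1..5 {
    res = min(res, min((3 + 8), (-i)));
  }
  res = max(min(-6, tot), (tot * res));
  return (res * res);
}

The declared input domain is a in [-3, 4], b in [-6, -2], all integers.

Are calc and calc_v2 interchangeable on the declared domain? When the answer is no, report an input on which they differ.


These are not equivalent — on a=-3, b=-6 the outputs split (2916 vs 36).
calc: tmp=54, then ((-(tmp * 7)) == (-tmp)) is false, then b=51, then res=1, then (i=1), then res=-1, then (i=2), then res=-2, then (i=3), then res=-3, then (i=4), then res=-4, then res=54, then returns 2916
calc_v2: tot=54, then ((-(tot * 7)) == (-tot)) is false, then b=51, then res=1, then (i=1), then res=-1, then (i=2), then res=-2, then (i=3), then res=-3, then (i=4), then res=-4, then res=-6, then returns 36
verdict: not equivalent; witness: a=-3, b=-6


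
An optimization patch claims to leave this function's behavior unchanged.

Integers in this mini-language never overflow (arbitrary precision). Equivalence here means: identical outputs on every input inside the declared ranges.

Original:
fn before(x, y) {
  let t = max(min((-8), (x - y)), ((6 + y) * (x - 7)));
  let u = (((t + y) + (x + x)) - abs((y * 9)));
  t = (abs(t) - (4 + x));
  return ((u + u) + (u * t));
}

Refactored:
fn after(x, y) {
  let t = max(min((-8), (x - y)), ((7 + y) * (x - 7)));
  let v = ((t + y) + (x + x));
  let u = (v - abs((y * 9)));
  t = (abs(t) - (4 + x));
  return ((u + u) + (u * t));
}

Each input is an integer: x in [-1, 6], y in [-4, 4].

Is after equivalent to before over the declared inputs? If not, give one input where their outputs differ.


Input x=4, y=-4: 0 from before versus -80 from after.
verdict: not equivalent; witness: x=4, y=-4


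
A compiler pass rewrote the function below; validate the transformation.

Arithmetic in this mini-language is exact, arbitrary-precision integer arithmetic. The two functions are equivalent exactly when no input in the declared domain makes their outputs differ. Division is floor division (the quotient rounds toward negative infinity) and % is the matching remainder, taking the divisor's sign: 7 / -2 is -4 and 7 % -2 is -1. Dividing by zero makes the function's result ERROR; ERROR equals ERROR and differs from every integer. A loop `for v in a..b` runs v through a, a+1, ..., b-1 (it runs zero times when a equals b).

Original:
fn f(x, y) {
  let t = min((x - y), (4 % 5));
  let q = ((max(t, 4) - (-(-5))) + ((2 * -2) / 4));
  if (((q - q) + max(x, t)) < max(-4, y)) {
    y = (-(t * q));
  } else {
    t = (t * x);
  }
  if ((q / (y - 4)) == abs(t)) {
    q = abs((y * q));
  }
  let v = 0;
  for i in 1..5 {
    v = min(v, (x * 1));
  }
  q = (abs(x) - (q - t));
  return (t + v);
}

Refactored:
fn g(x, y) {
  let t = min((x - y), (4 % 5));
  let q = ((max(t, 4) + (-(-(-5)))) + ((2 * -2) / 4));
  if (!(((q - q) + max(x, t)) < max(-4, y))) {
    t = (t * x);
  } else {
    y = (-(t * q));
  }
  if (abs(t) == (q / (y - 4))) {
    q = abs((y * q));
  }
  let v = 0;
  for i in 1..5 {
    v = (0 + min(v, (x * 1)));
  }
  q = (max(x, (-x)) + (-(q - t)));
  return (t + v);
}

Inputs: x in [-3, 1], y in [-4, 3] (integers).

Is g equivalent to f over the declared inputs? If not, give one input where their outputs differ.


Side by side, the visible changes include: arithmetic usage differs, boolean connective usage differs, min/max/abs usage differs, constant usage differs.
Spot check at x=-1, y=1 — f: t becomes -2; next q becomes -2; next (((q - q) + max(x, t)) < max(-4, y)) evaluates to true; next y becomes -4; next ((q / (y - 4)) == abs(t)) evaluates to false; next v becomes 0; next at i=1:; next v becomes -1; next at i=2:; next v becomes -1; next at i=3:; next v becomes -1; next at i=4:; next v becomes -1; next q becomes 1; next final value -3. g: t becomes -2; next q becomes -2; next (!(((q - q) + max(x, t)) < max(-4, y))) evaluates to false; next y becomes -4; next (abs(t) == (q / (y - 4))) evaluates to false; next v becomes 0; next at i=1:; next v becomes -1; next at i=2:; next v becomes -1; next at i=3:; next v becomes -1; next at i=4:; next v becomes -1; next q becomes 1; next final value -3. Both give -3.
Across all 40 domain points the two functions coincide.
verdict: equivalent


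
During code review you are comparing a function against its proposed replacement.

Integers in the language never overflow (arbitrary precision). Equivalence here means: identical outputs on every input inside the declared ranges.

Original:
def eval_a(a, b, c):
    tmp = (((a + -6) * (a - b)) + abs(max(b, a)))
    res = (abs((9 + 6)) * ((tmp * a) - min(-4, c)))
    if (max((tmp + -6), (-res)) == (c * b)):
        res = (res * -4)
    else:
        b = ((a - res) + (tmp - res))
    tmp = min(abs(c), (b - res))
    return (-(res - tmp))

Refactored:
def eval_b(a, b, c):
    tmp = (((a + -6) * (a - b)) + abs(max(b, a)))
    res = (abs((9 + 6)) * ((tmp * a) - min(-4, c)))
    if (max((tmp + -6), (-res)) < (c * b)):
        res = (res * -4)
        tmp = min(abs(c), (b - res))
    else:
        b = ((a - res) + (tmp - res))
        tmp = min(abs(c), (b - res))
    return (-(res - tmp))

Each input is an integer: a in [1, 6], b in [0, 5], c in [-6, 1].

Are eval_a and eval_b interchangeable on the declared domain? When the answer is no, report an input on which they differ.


These are not equivalent — on a=1, b=0, c=-6 the outputs split (-123 vs 126).
eval_a: tmp=-4, then res=30, then (max((tmp + -6), (-res)) == (c * b)) is false, then b=-63, then tmp=-93, then returns -123
eval_b: tmp=-4, then res=30, then (max((tmp + -6), (-res)) < (c * b)) is true, then res=-120, then tmp=6, then returns 126
verdict: not equivalent; witness: a=1, b=0, c=-6


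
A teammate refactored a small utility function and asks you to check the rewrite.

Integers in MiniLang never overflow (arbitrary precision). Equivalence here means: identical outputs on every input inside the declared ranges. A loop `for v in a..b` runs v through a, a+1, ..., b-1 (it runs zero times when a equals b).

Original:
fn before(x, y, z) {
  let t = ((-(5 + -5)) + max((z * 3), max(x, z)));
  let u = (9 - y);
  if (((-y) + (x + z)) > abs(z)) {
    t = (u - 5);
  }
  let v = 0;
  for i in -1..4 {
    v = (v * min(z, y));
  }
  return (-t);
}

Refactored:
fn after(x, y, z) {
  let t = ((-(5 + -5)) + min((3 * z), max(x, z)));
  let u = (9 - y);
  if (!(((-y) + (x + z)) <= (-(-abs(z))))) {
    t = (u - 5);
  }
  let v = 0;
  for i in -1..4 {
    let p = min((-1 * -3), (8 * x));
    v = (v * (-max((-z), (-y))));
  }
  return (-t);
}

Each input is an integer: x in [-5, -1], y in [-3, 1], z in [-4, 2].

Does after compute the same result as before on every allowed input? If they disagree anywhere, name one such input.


Take x=-5, y=-3, z=-4.
before: t=-4, then u=12, then (((-y) + (x + z)) > abs(z)) is false, then v=0, then (i=-1), then v=0, then (i=0), then v=0, then (i=1), then v=0, then (i=2), then v=0, then (i=3), then v=0, then returns 4
after: t=-12, then u=12, then (!(((-y) + (x + z)) <= (-(-abs(z))))) is false, then v=0, then (i=-1), then p=-40, then v=0, then (i=0), then p=-40, then v=0, then (i=1), then p=-40, then v=0, then (i=2), then p=-40, then v=0, then (i=3), then p=-40, then v=0, then returns 12
4 against 12: the behavior changed.
verdict: not equivalent; witness: x=-5, y=-3, z=-4


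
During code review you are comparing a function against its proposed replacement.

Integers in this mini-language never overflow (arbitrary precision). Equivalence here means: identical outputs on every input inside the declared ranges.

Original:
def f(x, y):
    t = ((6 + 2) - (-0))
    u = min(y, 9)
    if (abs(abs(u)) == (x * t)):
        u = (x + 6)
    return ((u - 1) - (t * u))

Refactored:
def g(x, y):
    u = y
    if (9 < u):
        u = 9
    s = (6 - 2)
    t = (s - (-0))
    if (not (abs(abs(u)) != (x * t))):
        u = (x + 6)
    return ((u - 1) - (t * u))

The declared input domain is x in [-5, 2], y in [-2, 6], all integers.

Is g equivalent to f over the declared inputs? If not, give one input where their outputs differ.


These are not equivalent — on x=-5, y=-2 the outputs split (13 vs 5).
f: t = 8; u = -2; (abs(abs(u)) == (x * t)) -> false; return 13
g: u = -2; (9 < u) -> false; s = 4; t = 4; (not (abs(abs(u)) != (x * t))) -> false; return 5
verdict: not equivalent; witness: x=-5, y=-2


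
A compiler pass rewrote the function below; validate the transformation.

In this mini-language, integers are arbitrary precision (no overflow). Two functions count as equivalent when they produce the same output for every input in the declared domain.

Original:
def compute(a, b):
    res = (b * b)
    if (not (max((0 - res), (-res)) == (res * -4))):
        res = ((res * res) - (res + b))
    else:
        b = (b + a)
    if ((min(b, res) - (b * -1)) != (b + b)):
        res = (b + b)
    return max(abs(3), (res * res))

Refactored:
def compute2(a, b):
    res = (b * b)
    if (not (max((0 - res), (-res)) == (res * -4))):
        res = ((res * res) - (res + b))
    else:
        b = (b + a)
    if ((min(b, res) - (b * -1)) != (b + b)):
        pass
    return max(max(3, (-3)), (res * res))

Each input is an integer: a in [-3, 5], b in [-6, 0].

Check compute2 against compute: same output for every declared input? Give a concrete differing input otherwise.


These are not equivalent — on a=1, b=0 the outputs split (4 vs 3).
compute: res=0, then (not (max((0 - res), (-res)) == (res * -4))) is false, then b=1, then ((min(b, res) - (b * -1)) != (b + b)) is true, then res=2, then returns 4
compute2: res=0, then (not (max((0 - res), (-res)) == (res * -4))) is false, then b=1, then ((min(b, res) - (b * -1)) != (b + b)) is true, then returns 3
verdict: not equivalent; witness: a=1, b=0


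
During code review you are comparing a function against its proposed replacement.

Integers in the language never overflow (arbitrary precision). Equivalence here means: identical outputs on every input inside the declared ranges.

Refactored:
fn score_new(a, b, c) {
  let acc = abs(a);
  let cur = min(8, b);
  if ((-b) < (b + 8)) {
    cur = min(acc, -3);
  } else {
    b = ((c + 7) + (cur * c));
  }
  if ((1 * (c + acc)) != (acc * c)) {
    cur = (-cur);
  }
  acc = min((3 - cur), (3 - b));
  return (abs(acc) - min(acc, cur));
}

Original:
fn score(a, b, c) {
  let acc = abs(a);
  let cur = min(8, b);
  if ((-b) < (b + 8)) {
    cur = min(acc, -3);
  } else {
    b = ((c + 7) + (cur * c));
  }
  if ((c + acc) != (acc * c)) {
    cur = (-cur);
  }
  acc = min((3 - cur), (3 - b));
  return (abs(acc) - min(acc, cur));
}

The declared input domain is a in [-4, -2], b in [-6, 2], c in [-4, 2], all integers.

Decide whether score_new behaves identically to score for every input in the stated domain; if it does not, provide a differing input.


Changes here: arithmetic usage differs; also constant usage differs; the full 189-point sweep finds no disagreement.
verdict: equivalent


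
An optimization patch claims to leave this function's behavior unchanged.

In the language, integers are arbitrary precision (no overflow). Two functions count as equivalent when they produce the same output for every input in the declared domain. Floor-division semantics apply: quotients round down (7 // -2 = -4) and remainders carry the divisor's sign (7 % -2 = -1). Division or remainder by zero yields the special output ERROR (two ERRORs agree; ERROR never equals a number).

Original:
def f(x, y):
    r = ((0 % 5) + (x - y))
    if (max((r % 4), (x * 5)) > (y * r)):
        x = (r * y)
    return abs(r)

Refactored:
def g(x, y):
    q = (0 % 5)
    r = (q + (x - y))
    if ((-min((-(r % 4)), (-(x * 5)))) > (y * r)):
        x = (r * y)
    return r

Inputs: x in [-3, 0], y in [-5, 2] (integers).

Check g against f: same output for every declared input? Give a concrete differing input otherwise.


Consider the input x=-3, y=-2.
f: r := -1 | (max((r % 4), (x * 5)) > (y * r)): true | x := 2 | result 1
g: q := 0 | r := -1 | ((-min((-(r % 4)), (-(x * 5)))) > (y * r)): true | x := 2 | result -1
1 vs -1 — the two versions disagree here.
verdict: not equivalent; witness: x=-3, y=-2


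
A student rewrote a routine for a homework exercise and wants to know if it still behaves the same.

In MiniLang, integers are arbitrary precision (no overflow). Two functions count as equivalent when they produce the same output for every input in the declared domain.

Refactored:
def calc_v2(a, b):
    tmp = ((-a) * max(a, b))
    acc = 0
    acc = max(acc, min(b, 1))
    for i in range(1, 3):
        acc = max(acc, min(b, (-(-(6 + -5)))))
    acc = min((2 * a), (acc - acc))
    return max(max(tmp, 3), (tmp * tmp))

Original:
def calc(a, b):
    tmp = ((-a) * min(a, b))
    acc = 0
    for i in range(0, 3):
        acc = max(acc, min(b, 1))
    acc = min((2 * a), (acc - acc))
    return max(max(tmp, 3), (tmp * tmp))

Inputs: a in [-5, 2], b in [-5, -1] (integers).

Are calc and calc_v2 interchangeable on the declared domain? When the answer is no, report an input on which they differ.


Evaluate both at a=-5, b=-4.
calc: tmp=-25, then acc=0, then (i=0), then acc=0, then (i=1), then acc=0, then (i=2), then acc=0, then acc=-10, then returns 625
calc_v2: tmp=-20, then acc=0, then acc=0, then (i=1), then acc=0, then (i=2), then acc=0, then acc=-10, then returns 400
625 != 400, so the rewrite changes behavior.
verdict: not equivalent; witness: a=-5, b=-4


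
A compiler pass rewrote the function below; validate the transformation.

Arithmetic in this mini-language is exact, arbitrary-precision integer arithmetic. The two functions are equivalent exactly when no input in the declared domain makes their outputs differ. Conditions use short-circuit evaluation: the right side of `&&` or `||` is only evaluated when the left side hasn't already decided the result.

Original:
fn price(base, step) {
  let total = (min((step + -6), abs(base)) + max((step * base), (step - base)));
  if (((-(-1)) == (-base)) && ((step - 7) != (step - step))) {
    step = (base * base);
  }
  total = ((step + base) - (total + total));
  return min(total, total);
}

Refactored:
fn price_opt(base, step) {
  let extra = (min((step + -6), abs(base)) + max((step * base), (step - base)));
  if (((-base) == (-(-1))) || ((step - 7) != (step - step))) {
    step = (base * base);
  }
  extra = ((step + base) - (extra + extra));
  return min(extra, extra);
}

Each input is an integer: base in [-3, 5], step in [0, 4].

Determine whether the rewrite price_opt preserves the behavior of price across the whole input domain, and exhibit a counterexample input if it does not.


There is a counterexample at base=-3, step=0: 3 on one side, 12 on the other.
price: total becomes -3; next (((-(-1)) == (-base)) && ((step - 7) != (step - step))) evaluates to false; next total becomes 3; next final value 3
price_opt: extra becomes -3; next (((-base) == (-(-1))) || ((step - 7) != (step - step))) evaluates to true; next step becomes 9; next extra becomes 12; next final value 12
verdict: not equivalent; witness: base=-3, step=0


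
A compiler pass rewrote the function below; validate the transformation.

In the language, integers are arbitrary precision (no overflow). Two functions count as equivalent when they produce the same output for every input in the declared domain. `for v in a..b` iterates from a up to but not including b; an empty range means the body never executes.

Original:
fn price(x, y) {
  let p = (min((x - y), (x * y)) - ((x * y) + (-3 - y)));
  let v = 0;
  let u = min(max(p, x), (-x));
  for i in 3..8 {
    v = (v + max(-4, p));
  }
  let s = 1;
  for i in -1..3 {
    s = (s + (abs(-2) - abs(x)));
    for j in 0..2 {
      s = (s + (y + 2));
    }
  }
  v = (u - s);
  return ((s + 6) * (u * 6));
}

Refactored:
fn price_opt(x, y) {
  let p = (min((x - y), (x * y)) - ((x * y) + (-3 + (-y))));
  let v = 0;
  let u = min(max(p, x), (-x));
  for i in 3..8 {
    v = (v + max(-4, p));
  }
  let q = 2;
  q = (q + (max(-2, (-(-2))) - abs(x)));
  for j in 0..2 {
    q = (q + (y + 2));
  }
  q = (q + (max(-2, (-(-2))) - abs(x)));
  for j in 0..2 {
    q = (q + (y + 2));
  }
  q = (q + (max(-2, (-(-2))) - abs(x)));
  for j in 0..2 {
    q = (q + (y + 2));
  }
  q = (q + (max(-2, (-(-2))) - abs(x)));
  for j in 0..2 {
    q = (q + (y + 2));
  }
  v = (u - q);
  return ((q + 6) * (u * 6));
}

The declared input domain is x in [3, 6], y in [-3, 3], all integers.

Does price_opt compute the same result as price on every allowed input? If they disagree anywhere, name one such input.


The rewrite breaks on x=3, y=-3, where the results are 90 and 72.
price: p := 0 | v := 0 | u := -3 | iter i=3: | v := 0 | iter i=4: | v := 0 | iter i=5: | v := 0 | iter i=6: | v := 0 | iter i=7: | v := 0 | s := 1 | iter i=-1: | s := 0 | iter j=0: | s := -1 | iter j=1: | s := -2 | iter i=0: | s := -3 | iter j=0: | s := -4 | iter j=1: | s := -5 | iter i=1: | s := -6 | iter j=0: | s := -7 | iter j=1: | s := -8 | iter i=2: | s := -9 | iter j=0: | s := -10 | iter j=1: | s := -11 | v := 8 | result 90
price_opt: p := 0 | v := 0 | u := -3 | iter i=3: | v := 0 | iter i=4: | v := 0 | iter i=5: | v := 0 | iter i=6: | v := 0 | iter i=7: | v := 0 | q := 2 | q := 1 | iter j=0: | q := 0 | iter j=1: | q := -1 | q := -2 | iter j=0: | q := -3 | iter j=1: | q := -4 | q := -5 | iter j=0: | q := -6 | iter j=1: | q := -7 | q := -8 | iter j=0: | q := -9 | iter j=1: | q := -10 | v := 7 | result 72
verdict: not equivalent; witness: x=3, y=-3


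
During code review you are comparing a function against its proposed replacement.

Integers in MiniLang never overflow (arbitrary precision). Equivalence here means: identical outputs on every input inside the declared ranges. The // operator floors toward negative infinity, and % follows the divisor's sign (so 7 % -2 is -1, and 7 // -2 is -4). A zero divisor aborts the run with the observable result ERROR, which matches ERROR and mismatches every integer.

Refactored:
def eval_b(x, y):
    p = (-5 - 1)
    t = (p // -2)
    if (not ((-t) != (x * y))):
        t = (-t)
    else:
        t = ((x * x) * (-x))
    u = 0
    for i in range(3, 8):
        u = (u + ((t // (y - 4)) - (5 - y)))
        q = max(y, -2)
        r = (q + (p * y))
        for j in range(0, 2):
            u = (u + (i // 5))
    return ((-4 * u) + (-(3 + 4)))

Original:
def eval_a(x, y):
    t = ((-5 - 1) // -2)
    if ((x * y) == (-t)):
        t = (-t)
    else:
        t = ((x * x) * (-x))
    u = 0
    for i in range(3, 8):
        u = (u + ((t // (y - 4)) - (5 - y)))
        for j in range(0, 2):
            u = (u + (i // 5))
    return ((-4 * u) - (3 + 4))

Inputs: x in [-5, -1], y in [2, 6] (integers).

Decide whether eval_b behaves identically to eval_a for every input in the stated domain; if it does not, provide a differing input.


Equivalent — the differences include boolean connective usage differs; constant usage differs; arithmetic usage differs; statement counts differ; local variable names differ; min/max/abs usage differs; comparison usage differs, yet no declared input distinguishes the two.
Spot check at x=-5, y=2 — eval_a: t=3, then ((x * y) == (-t)) is false, then t=125, then u=0, then (i=3), then u=-66, then (j=0), then u=-66, then (j=1), then u=-66, then (i=4), then u=-132, then (j=0), then u=-132, then (j=1), then u=-132, then (i=5), then u=-198, then (j=0), then u=-197, then (j=1), then u=-196, then (i=6), then u=-262, then (j=0), then u=-261, then (j=1), then u=-260, then (i=7), then u=-326, then (j=0), then u=-325, then (j=1), then u=-324, then returns 1289. eval_b: p=-6, then t=3, then (not ((-t) != (x * y))) is false, then t=125, then u=0, then (i=3), then u=-66, then q=2, then r=-10, then (j=0), then u=-66, then (j=1), then u=-66, then (i=4), then u=-132, then q=2, then r=-10, then (j=0), then u=-132, then (j=1), then u=-132, then (i=5), then u=-198, then q=2, then r=-10, then (j=0), then u=-197, then (j=1), then u=-196, then (i=6), then u=-262, then q=2, then r=-10, then (j=0), then u=-261, then (j=1), then u=-260, then (i=7), then u=-326, then q=2, then r=-10, then (j=0), then u=-325, then (j=1), then u=-324, then returns 1289. Both give 1289.
Checked all 25 inputs in the declared domain: the outputs agree on every one.
verdict: equivalent


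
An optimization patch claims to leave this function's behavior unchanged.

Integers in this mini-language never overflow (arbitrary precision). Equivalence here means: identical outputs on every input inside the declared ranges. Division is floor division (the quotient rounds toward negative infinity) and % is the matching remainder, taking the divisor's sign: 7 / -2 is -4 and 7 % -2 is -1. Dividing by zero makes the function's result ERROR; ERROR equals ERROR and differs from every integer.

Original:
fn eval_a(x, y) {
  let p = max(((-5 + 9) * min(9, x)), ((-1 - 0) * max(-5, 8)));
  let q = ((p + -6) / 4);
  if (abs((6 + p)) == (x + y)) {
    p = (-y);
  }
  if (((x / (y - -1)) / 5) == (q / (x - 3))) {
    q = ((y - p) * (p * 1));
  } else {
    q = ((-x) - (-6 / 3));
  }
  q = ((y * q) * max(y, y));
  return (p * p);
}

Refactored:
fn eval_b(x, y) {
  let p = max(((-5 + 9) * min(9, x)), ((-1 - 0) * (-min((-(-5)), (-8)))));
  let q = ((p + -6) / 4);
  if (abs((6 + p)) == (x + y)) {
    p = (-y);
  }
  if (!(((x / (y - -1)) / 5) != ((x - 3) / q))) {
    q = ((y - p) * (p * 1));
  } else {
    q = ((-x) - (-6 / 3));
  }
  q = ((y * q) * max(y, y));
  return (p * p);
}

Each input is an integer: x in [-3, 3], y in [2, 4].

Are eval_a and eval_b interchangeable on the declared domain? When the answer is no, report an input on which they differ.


Try x=2, y=2.
eval_a: p = 8; q = 0; (abs((6 + p)) == (x + y)) -> false; (((x / (y - -1)) / 5) == (q / (x - 3))) -> true; q = -48; q = -192; return 64
eval_b: p = 8; q = 0; (abs((6 + p)) == (x + y)) -> false; division by zero -> ERROR
64 and ERROR differ, so these are not the same function on this domain.
verdict: not equivalent; witness: x=2, y=2


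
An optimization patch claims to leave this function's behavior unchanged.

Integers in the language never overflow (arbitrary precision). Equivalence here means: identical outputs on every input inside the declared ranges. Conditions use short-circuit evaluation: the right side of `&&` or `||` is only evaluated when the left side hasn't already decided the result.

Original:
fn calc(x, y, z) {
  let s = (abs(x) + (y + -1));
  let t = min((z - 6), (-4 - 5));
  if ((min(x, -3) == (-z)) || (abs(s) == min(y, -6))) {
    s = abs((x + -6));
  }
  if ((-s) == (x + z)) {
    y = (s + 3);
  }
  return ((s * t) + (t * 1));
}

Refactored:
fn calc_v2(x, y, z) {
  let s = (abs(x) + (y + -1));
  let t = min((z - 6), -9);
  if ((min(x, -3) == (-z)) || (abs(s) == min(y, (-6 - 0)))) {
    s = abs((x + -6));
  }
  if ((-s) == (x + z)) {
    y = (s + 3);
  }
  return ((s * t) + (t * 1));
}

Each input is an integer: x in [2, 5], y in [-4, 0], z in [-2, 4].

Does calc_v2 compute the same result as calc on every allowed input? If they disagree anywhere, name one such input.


The two are interchangeable: constant usage differs, and every declared input agrees.
Spot check at x=3, y=0, z=1 — calc: s=2, then t=-9, then ((min(x, -3) == (-z)) || (abs(s) == min(y, -6))) is false, then ((-s) == (x + z)) is false, then returns -27. calc_v2: s=2, then t=-9, then ((min(x, -3) == (-z)) || (abs(s) == min(y, (-6 - 0)))) is false, then ((-s) == (x + z)) is false, then returns -27. Both give -27.
Sweeping the whole domain (140 inputs) finds no disagreement.
verdict: equivalent


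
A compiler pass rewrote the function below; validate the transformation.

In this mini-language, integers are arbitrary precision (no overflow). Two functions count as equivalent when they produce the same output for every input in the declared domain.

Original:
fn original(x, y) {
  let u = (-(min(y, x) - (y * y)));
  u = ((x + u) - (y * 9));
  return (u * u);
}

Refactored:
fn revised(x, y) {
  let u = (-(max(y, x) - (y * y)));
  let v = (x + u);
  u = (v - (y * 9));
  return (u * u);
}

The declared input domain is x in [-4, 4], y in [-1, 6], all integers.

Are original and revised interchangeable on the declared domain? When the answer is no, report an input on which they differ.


On input x=-4, y=-1, original returns 100 while revised returns 49.
verdict: not equivalent; witness: x=-4, y=-1


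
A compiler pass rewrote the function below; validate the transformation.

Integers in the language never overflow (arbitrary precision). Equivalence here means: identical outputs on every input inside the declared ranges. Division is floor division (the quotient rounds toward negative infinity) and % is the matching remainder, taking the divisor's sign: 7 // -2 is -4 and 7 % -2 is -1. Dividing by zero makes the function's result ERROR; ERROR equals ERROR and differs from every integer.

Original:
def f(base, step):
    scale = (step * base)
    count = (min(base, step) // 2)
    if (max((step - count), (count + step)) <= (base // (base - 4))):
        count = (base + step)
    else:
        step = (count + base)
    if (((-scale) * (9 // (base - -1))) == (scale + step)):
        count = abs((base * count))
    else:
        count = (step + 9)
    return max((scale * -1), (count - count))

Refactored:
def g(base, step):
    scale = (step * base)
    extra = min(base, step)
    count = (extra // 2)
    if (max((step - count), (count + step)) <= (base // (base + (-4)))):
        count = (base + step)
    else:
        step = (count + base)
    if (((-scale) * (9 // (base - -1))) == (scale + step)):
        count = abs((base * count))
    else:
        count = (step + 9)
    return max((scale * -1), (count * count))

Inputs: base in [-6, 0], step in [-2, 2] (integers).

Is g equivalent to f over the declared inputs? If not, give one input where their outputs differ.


Input base=-5, step=-2: 0 from f versus 1 from g.
verdict: not equivalent; witness: base=-5, step=-2


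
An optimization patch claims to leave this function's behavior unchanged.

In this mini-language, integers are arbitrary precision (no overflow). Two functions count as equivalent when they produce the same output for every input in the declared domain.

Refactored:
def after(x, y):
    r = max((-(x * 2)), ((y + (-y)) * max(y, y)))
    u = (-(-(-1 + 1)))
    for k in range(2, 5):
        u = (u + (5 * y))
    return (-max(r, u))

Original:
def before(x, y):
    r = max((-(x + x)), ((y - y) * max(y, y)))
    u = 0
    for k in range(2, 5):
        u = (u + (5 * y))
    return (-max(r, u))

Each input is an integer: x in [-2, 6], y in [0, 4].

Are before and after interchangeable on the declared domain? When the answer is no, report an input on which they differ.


Behavior is preserved: although arithmetic usage differs, constant usage differs, the outputs never diverge.
Spot check at x=-2, y=2 — before: r becomes 4; next u becomes 0; next at k=2:; next u becomes 10; next at k=3:; next u becomes 20; next at k=4:; next u becomes 30; next final value -30. after: r becomes 4; next u becomes 0; next at k=2:; next u becomes 10; next at k=3:; next u becomes 20; next at k=4:; next u becomes 30; next final value -30. Both give -30.
An exhaustive pass over the 45 declared inputs shows identical outputs.
verdict: equivalent


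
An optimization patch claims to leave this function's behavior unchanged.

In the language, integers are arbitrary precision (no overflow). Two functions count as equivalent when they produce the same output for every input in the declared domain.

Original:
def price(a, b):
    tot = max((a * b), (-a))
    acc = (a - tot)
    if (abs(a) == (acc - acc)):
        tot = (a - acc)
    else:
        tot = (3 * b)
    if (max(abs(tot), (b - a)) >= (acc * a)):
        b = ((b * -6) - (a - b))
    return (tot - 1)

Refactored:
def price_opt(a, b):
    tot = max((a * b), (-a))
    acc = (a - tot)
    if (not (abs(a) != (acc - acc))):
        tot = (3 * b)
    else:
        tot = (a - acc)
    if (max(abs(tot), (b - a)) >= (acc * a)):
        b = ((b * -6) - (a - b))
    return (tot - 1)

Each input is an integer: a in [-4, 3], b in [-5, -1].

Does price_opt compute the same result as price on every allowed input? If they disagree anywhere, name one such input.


Try a=-4, b=-5.
price: tot becomes 20; next acc becomes -24; next (abs(a) == (acc - acc)) evaluates to false; next tot becomes -15; next (max(abs(tot), (b - a)) >= (acc * a)) evaluates to false; next final value -16
price_opt: tot becomes 20; next acc becomes -24; next (not (abs(a) != (acc - acc))) evaluates to false; next tot becomes 20; next (max(abs(tot), (b - a)) >= (acc * a)) evaluates to false; next final value 19
-16 against 19: the behavior changed.
verdict: not equivalent; witness: a=-4, b=-5


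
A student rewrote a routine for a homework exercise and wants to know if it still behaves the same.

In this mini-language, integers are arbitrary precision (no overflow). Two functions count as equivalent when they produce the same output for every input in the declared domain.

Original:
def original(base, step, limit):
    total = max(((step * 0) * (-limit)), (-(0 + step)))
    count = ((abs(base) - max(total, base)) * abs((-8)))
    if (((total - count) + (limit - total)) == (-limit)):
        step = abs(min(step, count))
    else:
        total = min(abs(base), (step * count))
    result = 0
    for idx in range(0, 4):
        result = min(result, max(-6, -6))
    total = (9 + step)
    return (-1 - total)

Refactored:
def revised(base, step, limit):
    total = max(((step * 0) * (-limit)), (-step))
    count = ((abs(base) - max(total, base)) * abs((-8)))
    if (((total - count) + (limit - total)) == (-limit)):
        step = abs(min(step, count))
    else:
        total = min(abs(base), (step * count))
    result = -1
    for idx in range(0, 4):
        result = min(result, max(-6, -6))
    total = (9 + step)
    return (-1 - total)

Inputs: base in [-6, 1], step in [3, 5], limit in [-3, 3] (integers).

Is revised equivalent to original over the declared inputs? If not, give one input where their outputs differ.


Equivalent. The edit looks behavioral (`0` became `-1`), but over these ranges it never changes the outcome.
Across all 168 domain points the two functions coincide.
Tracing base=-2, step=4, limit=-1: original: total = 0; count = 16; (((total - count) + (limit - total)) == (-limit)) -> false; total = 2; result = 0; [idx=0]; result = -6; [idx=1]; result = -6; [idx=2]; result = -6; [idx=3]; result = -6; total = 13; return -14 | revised: total = 0; count = 16; (((total - count) + (limit - total)) == (-limit)) -> false; total = 2; result = -1; [idx=0]; result = -6; [idx=1]; result = -6; [idx=2]; result = -6; [idx=3]; result = -6; total = 13; return -14 — matching result -14.
verdict: equivalent


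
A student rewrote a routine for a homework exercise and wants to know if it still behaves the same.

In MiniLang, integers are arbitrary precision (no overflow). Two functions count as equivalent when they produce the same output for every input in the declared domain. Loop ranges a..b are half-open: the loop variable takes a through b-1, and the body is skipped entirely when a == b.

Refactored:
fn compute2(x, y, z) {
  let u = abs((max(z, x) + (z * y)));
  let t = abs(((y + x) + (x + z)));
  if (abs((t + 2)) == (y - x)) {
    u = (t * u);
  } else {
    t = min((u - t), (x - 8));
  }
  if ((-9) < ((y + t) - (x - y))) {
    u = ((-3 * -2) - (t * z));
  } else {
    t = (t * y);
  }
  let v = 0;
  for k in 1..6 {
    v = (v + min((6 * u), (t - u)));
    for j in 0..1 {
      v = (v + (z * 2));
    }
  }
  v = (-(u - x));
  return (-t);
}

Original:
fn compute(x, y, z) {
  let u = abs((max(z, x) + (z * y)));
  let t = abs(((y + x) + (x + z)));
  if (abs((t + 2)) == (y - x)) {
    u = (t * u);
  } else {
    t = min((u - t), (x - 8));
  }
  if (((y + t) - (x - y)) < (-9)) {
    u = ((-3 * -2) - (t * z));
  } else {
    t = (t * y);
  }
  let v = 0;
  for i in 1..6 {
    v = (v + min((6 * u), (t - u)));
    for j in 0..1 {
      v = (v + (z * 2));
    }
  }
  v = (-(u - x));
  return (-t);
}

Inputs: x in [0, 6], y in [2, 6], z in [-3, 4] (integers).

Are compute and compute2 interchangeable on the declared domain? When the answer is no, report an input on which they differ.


Not equivalent: x=0, y=2, z=-3 separates them (16 vs 8).
compute: u := 6 | t := 1 | (abs((t + 2)) == (y - x)): false | t := -8 | (((y + t) - (x - y)) < (-9)): false | t := -16 | v := 0 | iter i=1: | v := -22 | iter j=0: | v := -28 | iter i=2: | v := -50 | iter j=0: | v := -56 | iter i=3: | v := -78 | iter j=0: | v := -84 | iter i=4: | v := -106 | iter j=0: | v := -112 | iter i=5: | v := -134 | iter j=0: | v := -140 | v := -6 | result 16
compute2: u := 6 | t := 1 | (abs((t + 2)) == (y - x)): false | t := -8 | ((-9) < ((y + t) - (x - y))): true | u := -18 | v := 0 | iter k=1: | v := -108 | iter j=0: | v := -114 | iter k=2: | v := -222 | iter j=0: | v := -228 | iter k=3: | v := -336 | iter j=0: | v := -342 | iter k=4: | v := -450 | iter j=0: | v := -456 | iter k=5: | v := -564 | iter j=0: | v := -570 | v := 18 | result 8
verdict: not equivalent; witness: x=0, y=2, z=-3


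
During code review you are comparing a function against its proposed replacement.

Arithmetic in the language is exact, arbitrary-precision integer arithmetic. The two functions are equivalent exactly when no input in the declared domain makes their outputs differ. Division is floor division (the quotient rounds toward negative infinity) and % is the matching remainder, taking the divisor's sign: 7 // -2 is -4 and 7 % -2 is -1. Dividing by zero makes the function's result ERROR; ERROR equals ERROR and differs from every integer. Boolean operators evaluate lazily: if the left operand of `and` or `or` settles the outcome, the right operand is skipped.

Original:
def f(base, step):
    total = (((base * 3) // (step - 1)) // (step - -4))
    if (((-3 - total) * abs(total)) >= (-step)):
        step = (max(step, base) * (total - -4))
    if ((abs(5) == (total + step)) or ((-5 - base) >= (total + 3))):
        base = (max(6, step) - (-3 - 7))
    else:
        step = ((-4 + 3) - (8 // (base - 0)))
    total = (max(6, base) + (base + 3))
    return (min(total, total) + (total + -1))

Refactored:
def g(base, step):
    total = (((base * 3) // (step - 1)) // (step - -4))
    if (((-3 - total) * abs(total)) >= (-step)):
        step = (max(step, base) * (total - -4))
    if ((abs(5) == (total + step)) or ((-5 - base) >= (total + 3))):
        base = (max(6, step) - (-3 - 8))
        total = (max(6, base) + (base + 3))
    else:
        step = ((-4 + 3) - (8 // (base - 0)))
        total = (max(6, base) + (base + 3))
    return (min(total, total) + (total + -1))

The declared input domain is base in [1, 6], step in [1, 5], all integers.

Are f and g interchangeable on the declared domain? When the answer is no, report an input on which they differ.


Input base=6, step=2: 69 from f versus 73 from g.
verdict: not equivalent; witness: base=6, step=2
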